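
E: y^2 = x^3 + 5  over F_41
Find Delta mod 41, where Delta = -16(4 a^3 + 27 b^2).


4 a^3 + 27 b^2 = 4*0^3 + 27*5^2 = 0 + 675 = 675
Delta = -16 * (675) = -10800
Delta mod 41 = 24

Delta = 24 (mod 41)


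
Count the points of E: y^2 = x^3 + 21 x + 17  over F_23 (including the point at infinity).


For each x in F_23, count y with y^2 = x^3 + 21 x + 17 mod 23:
  x = 1: RHS = 16, y in [4, 19]  -> 2 point(s)
  x = 4: RHS = 4, y in [2, 21]  -> 2 point(s)
  x = 7: RHS = 1, y in [1, 22]  -> 2 point(s)
  x = 10: RHS = 8, y in [10, 13]  -> 2 point(s)
  x = 13: RHS = 3, y in [7, 16]  -> 2 point(s)
  x = 15: RHS = 4, y in [2, 21]  -> 2 point(s)
  x = 21: RHS = 13, y in [6, 17]  -> 2 point(s)
  x = 22: RHS = 18, y in [8, 15]  -> 2 point(s)
Affine points: 16. Add the point at infinity: total = 17.

#E(F_23) = 17


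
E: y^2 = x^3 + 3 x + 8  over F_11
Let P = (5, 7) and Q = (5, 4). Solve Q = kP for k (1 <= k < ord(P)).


Enumerate multiples of P until we hit Q = (5, 4):
  1P = (5, 7)
  2P = (6, 0)
  3P = (5, 4)
Match found at i = 3.

k = 3


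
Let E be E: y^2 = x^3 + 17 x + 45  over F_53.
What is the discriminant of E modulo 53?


4 a^3 + 27 b^2 = 4*17^3 + 27*45^2 = 19652 + 54675 = 74327
Delta = -16 * (74327) = -1189232
Delta mod 53 = 35

Delta = 35 (mod 53)


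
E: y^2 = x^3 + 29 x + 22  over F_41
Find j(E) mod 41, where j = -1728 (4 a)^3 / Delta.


Delta = -16(4 a^3 + 27 b^2) mod 41 = 27
-1728 * (4 a)^3 = -1728 * (4*29)^3 mod 41 = 8
j = 8 * 27^(-1) mod 41 = 17

j = 17 (mod 41)


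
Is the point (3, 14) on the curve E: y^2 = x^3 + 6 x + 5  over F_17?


Check whether y^2 = x^3 + 6 x + 5 (mod 17) for (x, y) = (3, 14).
LHS: y^2 = 14^2 mod 17 = 9
RHS: x^3 + 6 x + 5 = 3^3 + 6*3 + 5 mod 17 = 16
LHS != RHS

No, not on the curve


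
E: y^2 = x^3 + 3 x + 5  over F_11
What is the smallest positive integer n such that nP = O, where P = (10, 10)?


Compute successive multiples of P until we hit O:
  1P = (10, 10)
  2P = (0, 4)
  3P = (4, 9)
  4P = (1, 8)
  5P = (1, 3)
  6P = (4, 2)
  7P = (0, 7)
  8P = (10, 1)
  ... (continuing to 9P)
  9P = O

ord(P) = 9


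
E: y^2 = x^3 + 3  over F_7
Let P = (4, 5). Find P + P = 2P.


Doubling: s = (3 x1^2 + a) / (2 y1)
s = (3*4^2 + 0) / (2*5) mod 7 = 2
x3 = s^2 - 2 x1 mod 7 = 2^2 - 2*4 = 3
y3 = s (x1 - x3) - y1 mod 7 = 2 * (4 - 3) - 5 = 4

2P = (3, 4)


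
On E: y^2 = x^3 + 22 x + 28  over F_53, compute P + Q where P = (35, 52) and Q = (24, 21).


P != Q, so use the chord formula.
s = (y2 - y1) / (x2 - x1) = (22) / (42) mod 53 = 51
x3 = s^2 - x1 - x2 mod 53 = 51^2 - 35 - 24 = 51
y3 = s (x1 - x3) - y1 mod 53 = 51 * (35 - 51) - 52 = 33

P + Q = (51, 33)


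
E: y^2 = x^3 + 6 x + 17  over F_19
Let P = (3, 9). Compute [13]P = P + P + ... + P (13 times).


k = 13 = 1101_2 (binary, LSB first: 1011)
Double-and-add from P = (3, 9):
  bit 0 = 1: acc = O + (3, 9) = (3, 9)
  bit 1 = 0: acc unchanged = (3, 9)
  bit 2 = 1: acc = (3, 9) + (5, 1) = (8, 11)
  bit 3 = 1: acc = (8, 11) + (1, 9) = (0, 13)

13P = (0, 13)


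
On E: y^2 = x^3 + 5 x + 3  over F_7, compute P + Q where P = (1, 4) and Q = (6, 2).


P != Q, so use the chord formula.
s = (y2 - y1) / (x2 - x1) = (5) / (5) mod 7 = 1
x3 = s^2 - x1 - x2 mod 7 = 1^2 - 1 - 6 = 1
y3 = s (x1 - x3) - y1 mod 7 = 1 * (1 - 1) - 4 = 3

P + Q = (1, 3)


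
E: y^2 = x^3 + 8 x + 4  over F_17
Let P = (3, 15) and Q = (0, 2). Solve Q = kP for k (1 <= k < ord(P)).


Enumerate multiples of P until we hit Q = (0, 2):
  1P = (3, 15)
  2P = (10, 8)
  3P = (5, 4)
  4P = (1, 8)
  5P = (4, 7)
  6P = (6, 9)
  7P = (12, 3)
  8P = (0, 15)
  9P = (14, 2)
  10P = (8, 11)
  11P = (8, 6)
  12P = (14, 15)
  13P = (0, 2)
Match found at i = 13.

k = 13


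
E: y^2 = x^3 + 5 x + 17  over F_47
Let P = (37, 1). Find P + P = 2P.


Doubling: s = (3 x1^2 + a) / (2 y1)
s = (3*37^2 + 5) / (2*1) mod 47 = 35
x3 = s^2 - 2 x1 mod 47 = 35^2 - 2*37 = 23
y3 = s (x1 - x3) - y1 mod 47 = 35 * (37 - 23) - 1 = 19

2P = (23, 19)


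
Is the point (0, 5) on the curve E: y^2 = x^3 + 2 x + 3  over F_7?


Check whether y^2 = x^3 + 2 x + 3 (mod 7) for (x, y) = (0, 5).
LHS: y^2 = 5^2 mod 7 = 4
RHS: x^3 + 2 x + 3 = 0^3 + 2*0 + 3 mod 7 = 3
LHS != RHS

No, not on the curve


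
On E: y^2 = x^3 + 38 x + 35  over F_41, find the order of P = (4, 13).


Compute successive multiples of P until we hit O:
  1P = (4, 13)
  2P = (1, 19)
  3P = (40, 18)
  4P = (39, 22)
  5P = (31, 7)
  6P = (2, 23)
  7P = (19, 21)
  8P = (13, 15)
  ... (continuing to 52P)
  52P = O

ord(P) = 52


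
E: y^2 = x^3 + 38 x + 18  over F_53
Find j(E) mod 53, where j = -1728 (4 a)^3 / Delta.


Delta = -16(4 a^3 + 27 b^2) mod 53 = 30
-1728 * (4 a)^3 = -1728 * (4*38)^3 mod 53 = 5
j = 5 * 30^(-1) mod 53 = 9

j = 9 (mod 53)


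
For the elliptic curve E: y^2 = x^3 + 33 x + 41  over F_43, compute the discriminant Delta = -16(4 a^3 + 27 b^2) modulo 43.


4 a^3 + 27 b^2 = 4*33^3 + 27*41^2 = 143748 + 45387 = 189135
Delta = -16 * (189135) = -3026160
Delta mod 43 = 8

Delta = 8 (mod 43)


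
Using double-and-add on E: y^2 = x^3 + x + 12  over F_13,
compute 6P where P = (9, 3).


k = 6 = 110_2 (binary, LSB first: 011)
Double-and-add from P = (9, 3):
  bit 0 = 0: acc unchanged = O
  bit 1 = 1: acc = O + (5, 8) = (5, 8)
  bit 2 = 1: acc = (5, 8) + (2, 3) = (3, 4)

6P = (3, 4)


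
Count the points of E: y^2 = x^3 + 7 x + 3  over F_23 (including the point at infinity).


For each x in F_23, count y with y^2 = x^3 + 7 x + 3 mod 23:
  x = 0: RHS = 3, y in [7, 16]  -> 2 point(s)
  x = 2: RHS = 2, y in [5, 18]  -> 2 point(s)
  x = 4: RHS = 3, y in [7, 16]  -> 2 point(s)
  x = 5: RHS = 2, y in [5, 18]  -> 2 point(s)
  x = 6: RHS = 8, y in [10, 13]  -> 2 point(s)
  x = 7: RHS = 4, y in [2, 21]  -> 2 point(s)
  x = 9: RHS = 13, y in [6, 17]  -> 2 point(s)
  x = 11: RHS = 8, y in [10, 13]  -> 2 point(s)
  x = 14: RHS = 16, y in [4, 19]  -> 2 point(s)
  x = 16: RHS = 2, y in [5, 18]  -> 2 point(s)
  x = 18: RHS = 4, y in [2, 21]  -> 2 point(s)
  x = 19: RHS = 3, y in [7, 16]  -> 2 point(s)
  x = 20: RHS = 1, y in [1, 22]  -> 2 point(s)
  x = 21: RHS = 4, y in [2, 21]  -> 2 point(s)
  x = 22: RHS = 18, y in [8, 15]  -> 2 point(s)
Affine points: 30. Add the point at infinity: total = 31.

#E(F_23) = 31


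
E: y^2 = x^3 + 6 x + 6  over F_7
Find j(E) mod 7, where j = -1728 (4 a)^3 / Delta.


Delta = -16(4 a^3 + 27 b^2) mod 7 = 3
-1728 * (4 a)^3 = -1728 * (4*6)^3 mod 7 = 6
j = 6 * 3^(-1) mod 7 = 2

j = 2 (mod 7)


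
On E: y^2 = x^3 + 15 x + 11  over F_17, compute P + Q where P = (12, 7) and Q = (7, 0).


P != Q, so use the chord formula.
s = (y2 - y1) / (x2 - x1) = (10) / (12) mod 17 = 15
x3 = s^2 - x1 - x2 mod 17 = 15^2 - 12 - 7 = 2
y3 = s (x1 - x3) - y1 mod 17 = 15 * (12 - 2) - 7 = 7

P + Q = (2, 7)


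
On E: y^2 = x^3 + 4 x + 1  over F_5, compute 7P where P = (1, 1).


k = 7 = 111_2 (binary, LSB first: 111)
Double-and-add from P = (1, 1):
  bit 0 = 1: acc = O + (1, 1) = (1, 1)
  bit 1 = 1: acc = (1, 1) + (4, 1) = (0, 4)
  bit 2 = 1: acc = (0, 4) + (3, 0) = (1, 4)

7P = (1, 4)


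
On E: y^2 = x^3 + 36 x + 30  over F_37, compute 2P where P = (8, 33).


Doubling: s = (3 x1^2 + a) / (2 y1)
s = (3*8^2 + 36) / (2*33) mod 37 = 27
x3 = s^2 - 2 x1 mod 37 = 27^2 - 2*8 = 10
y3 = s (x1 - x3) - y1 mod 37 = 27 * (8 - 10) - 33 = 24

2P = (10, 24)


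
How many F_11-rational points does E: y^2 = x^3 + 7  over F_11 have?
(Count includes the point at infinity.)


For each x in F_11, count y with y^2 = x^3 + 0 x + 7 mod 11:
  x = 2: RHS = 4, y in [2, 9]  -> 2 point(s)
  x = 3: RHS = 1, y in [1, 10]  -> 2 point(s)
  x = 4: RHS = 5, y in [4, 7]  -> 2 point(s)
  x = 5: RHS = 0, y in [0]  -> 1 point(s)
  x = 6: RHS = 3, y in [5, 6]  -> 2 point(s)
  x = 7: RHS = 9, y in [3, 8]  -> 2 point(s)
Affine points: 11. Add the point at infinity: total = 12.

#E(F_11) = 12


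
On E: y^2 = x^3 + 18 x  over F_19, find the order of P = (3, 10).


Compute successive multiples of P until we hit O:
  1P = (3, 10)
  2P = (5, 14)
  3P = (15, 4)
  4P = (6, 1)
  5P = (0, 0)
  6P = (6, 18)
  7P = (15, 15)
  8P = (5, 5)
  ... (continuing to 10P)
  10P = O

ord(P) = 10


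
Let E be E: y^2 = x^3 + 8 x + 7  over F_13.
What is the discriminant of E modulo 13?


4 a^3 + 27 b^2 = 4*8^3 + 27*7^2 = 2048 + 1323 = 3371
Delta = -16 * (3371) = -53936
Delta mod 13 = 1

Delta = 1 (mod 13)


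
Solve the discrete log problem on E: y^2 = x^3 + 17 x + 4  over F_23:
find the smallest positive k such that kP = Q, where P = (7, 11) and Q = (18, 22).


Enumerate multiples of P until we hit Q = (18, 22):
  1P = (7, 11)
  2P = (18, 22)
Match found at i = 2.

k = 2


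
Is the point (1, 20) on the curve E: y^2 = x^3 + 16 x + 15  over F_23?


Check whether y^2 = x^3 + 16 x + 15 (mod 23) for (x, y) = (1, 20).
LHS: y^2 = 20^2 mod 23 = 9
RHS: x^3 + 16 x + 15 = 1^3 + 16*1 + 15 mod 23 = 9
LHS = RHS

Yes, on the curve


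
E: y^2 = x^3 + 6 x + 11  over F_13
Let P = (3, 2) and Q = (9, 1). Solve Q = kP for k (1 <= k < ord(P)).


Enumerate multiples of P until we hit Q = (9, 1):
  1P = (3, 2)
  2P = (6, 9)
  3P = (8, 8)
  4P = (5, 6)
  5P = (9, 12)
  6P = (11, 2)
  7P = (12, 11)
  8P = (12, 2)
  9P = (11, 11)
  10P = (9, 1)
Match found at i = 10.

k = 10


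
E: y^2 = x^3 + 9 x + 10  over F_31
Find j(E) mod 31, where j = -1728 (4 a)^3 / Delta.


Delta = -16(4 a^3 + 27 b^2) mod 31 = 13
-1728 * (4 a)^3 = -1728 * (4*9)^3 mod 31 = 8
j = 8 * 13^(-1) mod 31 = 3

j = 3 (mod 31)


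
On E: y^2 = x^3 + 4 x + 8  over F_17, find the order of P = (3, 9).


Compute successive multiples of P until we hit O:
  1P = (3, 9)
  2P = (3, 8)
  3P = O

ord(P) = 3


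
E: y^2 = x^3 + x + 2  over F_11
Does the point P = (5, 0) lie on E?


Check whether y^2 = x^3 + 1 x + 2 (mod 11) for (x, y) = (5, 0).
LHS: y^2 = 0^2 mod 11 = 0
RHS: x^3 + 1 x + 2 = 5^3 + 1*5 + 2 mod 11 = 0
LHS = RHS

Yes, on the curve


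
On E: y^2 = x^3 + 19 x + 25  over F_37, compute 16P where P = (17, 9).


k = 16 = 10000_2 (binary, LSB first: 00001)
Double-and-add from P = (17, 9):
  bit 0 = 0: acc unchanged = O
  bit 1 = 0: acc unchanged = O
  bit 2 = 0: acc unchanged = O
  bit 3 = 0: acc unchanged = O
  bit 4 = 1: acc = O + (13, 8) = (13, 8)

16P = (13, 8)


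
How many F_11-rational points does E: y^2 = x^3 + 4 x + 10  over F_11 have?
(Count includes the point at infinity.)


For each x in F_11, count y with y^2 = x^3 + 4 x + 10 mod 11:
  x = 1: RHS = 4, y in [2, 9]  -> 2 point(s)
  x = 2: RHS = 4, y in [2, 9]  -> 2 point(s)
  x = 3: RHS = 5, y in [4, 7]  -> 2 point(s)
  x = 5: RHS = 1, y in [1, 10]  -> 2 point(s)
  x = 8: RHS = 4, y in [2, 9]  -> 2 point(s)
  x = 9: RHS = 5, y in [4, 7]  -> 2 point(s)
  x = 10: RHS = 5, y in [4, 7]  -> 2 point(s)
Affine points: 14. Add the point at infinity: total = 15.

#E(F_11) = 15


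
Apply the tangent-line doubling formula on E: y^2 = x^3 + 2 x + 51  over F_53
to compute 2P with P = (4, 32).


Doubling: s = (3 x1^2 + a) / (2 y1)
s = (3*4^2 + 2) / (2*32) mod 53 = 19
x3 = s^2 - 2 x1 mod 53 = 19^2 - 2*4 = 35
y3 = s (x1 - x3) - y1 mod 53 = 19 * (4 - 35) - 32 = 15

2P = (35, 15)


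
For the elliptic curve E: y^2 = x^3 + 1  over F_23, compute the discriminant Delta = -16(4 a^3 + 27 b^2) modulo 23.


4 a^3 + 27 b^2 = 4*0^3 + 27*1^2 = 0 + 27 = 27
Delta = -16 * (27) = -432
Delta mod 23 = 5

Delta = 5 (mod 23)


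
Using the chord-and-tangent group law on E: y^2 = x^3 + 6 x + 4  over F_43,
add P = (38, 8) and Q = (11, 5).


P != Q, so use the chord formula.
s = (y2 - y1) / (x2 - x1) = (40) / (16) mod 43 = 24
x3 = s^2 - x1 - x2 mod 43 = 24^2 - 38 - 11 = 11
y3 = s (x1 - x3) - y1 mod 43 = 24 * (38 - 11) - 8 = 38

P + Q = (11, 38)


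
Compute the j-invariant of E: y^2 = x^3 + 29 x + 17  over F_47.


Delta = -16(4 a^3 + 27 b^2) mod 47 = 5
-1728 * (4 a)^3 = -1728 * (4*29)^3 mod 47 = 4
j = 4 * 5^(-1) mod 47 = 29

j = 29 (mod 47)


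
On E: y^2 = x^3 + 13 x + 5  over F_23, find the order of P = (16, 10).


Compute successive multiples of P until we hit O:
  1P = (16, 10)
  2P = (9, 0)
  3P = (16, 13)
  4P = O

ord(P) = 4


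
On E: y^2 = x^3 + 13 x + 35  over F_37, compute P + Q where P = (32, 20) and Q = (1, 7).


P != Q, so use the chord formula.
s = (y2 - y1) / (x2 - x1) = (24) / (6) mod 37 = 4
x3 = s^2 - x1 - x2 mod 37 = 4^2 - 32 - 1 = 20
y3 = s (x1 - x3) - y1 mod 37 = 4 * (32 - 20) - 20 = 28

P + Q = (20, 28)


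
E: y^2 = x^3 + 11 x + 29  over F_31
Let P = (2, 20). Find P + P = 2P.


Doubling: s = (3 x1^2 + a) / (2 y1)
s = (3*2^2 + 11) / (2*20) mod 31 = 6
x3 = s^2 - 2 x1 mod 31 = 6^2 - 2*2 = 1
y3 = s (x1 - x3) - y1 mod 31 = 6 * (2 - 1) - 20 = 17

2P = (1, 17)


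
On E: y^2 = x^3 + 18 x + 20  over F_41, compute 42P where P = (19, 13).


k = 42 = 101010_2 (binary, LSB first: 010101)
Double-and-add from P = (19, 13):
  bit 0 = 0: acc unchanged = O
  bit 1 = 1: acc = O + (13, 14) = (13, 14)
  bit 2 = 0: acc unchanged = (13, 14)
  bit 3 = 1: acc = (13, 14) + (12, 23) = (15, 4)
  bit 4 = 0: acc unchanged = (15, 4)
  bit 5 = 1: acc = (15, 4) + (20, 37) = (2, 8)

42P = (2, 8)


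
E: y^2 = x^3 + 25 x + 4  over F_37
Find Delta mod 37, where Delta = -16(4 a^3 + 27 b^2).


4 a^3 + 27 b^2 = 4*25^3 + 27*4^2 = 62500 + 432 = 62932
Delta = -16 * (62932) = -1006912
Delta mod 37 = 6

Delta = 6 (mod 37)


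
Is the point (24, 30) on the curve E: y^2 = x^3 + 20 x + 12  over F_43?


Check whether y^2 = x^3 + 20 x + 12 (mod 43) for (x, y) = (24, 30).
LHS: y^2 = 30^2 mod 43 = 40
RHS: x^3 + 20 x + 12 = 24^3 + 20*24 + 12 mod 43 = 40
LHS = RHS

Yes, on the curve


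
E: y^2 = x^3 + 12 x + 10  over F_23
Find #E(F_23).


For each x in F_23, count y with y^2 = x^3 + 12 x + 10 mod 23:
  x = 1: RHS = 0, y in [0]  -> 1 point(s)
  x = 3: RHS = 4, y in [2, 21]  -> 2 point(s)
  x = 7: RHS = 0, y in [0]  -> 1 point(s)
  x = 10: RHS = 3, y in [7, 16]  -> 2 point(s)
  x = 11: RHS = 1, y in [1, 22]  -> 2 point(s)
  x = 14: RHS = 1, y in [1, 22]  -> 2 point(s)
  x = 15: RHS = 0, y in [0]  -> 1 point(s)
  x = 18: RHS = 9, y in [3, 20]  -> 2 point(s)
  x = 19: RHS = 13, y in [6, 17]  -> 2 point(s)
  x = 20: RHS = 16, y in [4, 19]  -> 2 point(s)
  x = 21: RHS = 1, y in [1, 22]  -> 2 point(s)
Affine points: 19. Add the point at infinity: total = 20.

#E(F_23) = 20


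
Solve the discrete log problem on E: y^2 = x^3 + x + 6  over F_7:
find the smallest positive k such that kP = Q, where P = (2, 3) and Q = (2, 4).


Enumerate multiples of P until we hit Q = (2, 4):
  1P = (2, 3)
  2P = (4, 2)
  3P = (3, 1)
  4P = (6, 5)
  5P = (1, 1)
  6P = (1, 6)
  7P = (6, 2)
  8P = (3, 6)
  9P = (4, 5)
  10P = (2, 4)
Match found at i = 10.

k = 10


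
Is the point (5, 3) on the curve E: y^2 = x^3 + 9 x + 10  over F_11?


Check whether y^2 = x^3 + 9 x + 10 (mod 11) for (x, y) = (5, 3).
LHS: y^2 = 3^2 mod 11 = 9
RHS: x^3 + 9 x + 10 = 5^3 + 9*5 + 10 mod 11 = 4
LHS != RHS

No, not on the curve


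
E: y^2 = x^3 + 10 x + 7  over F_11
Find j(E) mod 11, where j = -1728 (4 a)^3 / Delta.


Delta = -16(4 a^3 + 27 b^2) mod 11 = 5
-1728 * (4 a)^3 = -1728 * (4*10)^3 mod 11 = 9
j = 9 * 5^(-1) mod 11 = 4

j = 4 (mod 11)


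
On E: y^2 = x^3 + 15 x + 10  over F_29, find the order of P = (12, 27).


Compute successive multiples of P until we hit O:
  1P = (12, 27)
  2P = (14, 8)
  3P = (28, 9)
  4P = (17, 4)
  5P = (20, 4)
  6P = (3, 16)
  7P = (18, 14)
  8P = (19, 22)
  ... (continuing to 40P)
  40P = O

ord(P) = 40


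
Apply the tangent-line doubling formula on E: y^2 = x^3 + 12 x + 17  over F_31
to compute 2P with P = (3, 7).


Doubling: s = (3 x1^2 + a) / (2 y1)
s = (3*3^2 + 12) / (2*7) mod 31 = 5
x3 = s^2 - 2 x1 mod 31 = 5^2 - 2*3 = 19
y3 = s (x1 - x3) - y1 mod 31 = 5 * (3 - 19) - 7 = 6

2P = (19, 6)


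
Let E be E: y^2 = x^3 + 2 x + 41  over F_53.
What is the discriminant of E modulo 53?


4 a^3 + 27 b^2 = 4*2^3 + 27*41^2 = 32 + 45387 = 45419
Delta = -16 * (45419) = -726704
Delta mod 53 = 32

Delta = 32 (mod 53)


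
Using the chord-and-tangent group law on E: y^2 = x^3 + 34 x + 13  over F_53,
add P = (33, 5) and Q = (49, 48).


P != Q, so use the chord formula.
s = (y2 - y1) / (x2 - x1) = (43) / (16) mod 53 = 6
x3 = s^2 - x1 - x2 mod 53 = 6^2 - 33 - 49 = 7
y3 = s (x1 - x3) - y1 mod 53 = 6 * (33 - 7) - 5 = 45

P + Q = (7, 45)


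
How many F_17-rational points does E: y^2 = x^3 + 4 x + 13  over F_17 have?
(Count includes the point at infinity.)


For each x in F_17, count y with y^2 = x^3 + 4 x + 13 mod 17:
  x = 0: RHS = 13, y in [8, 9]  -> 2 point(s)
  x = 1: RHS = 1, y in [1, 16]  -> 2 point(s)
  x = 3: RHS = 1, y in [1, 16]  -> 2 point(s)
  x = 4: RHS = 8, y in [5, 12]  -> 2 point(s)
  x = 6: RHS = 15, y in [7, 10]  -> 2 point(s)
  x = 8: RHS = 13, y in [8, 9]  -> 2 point(s)
  x = 9: RHS = 13, y in [8, 9]  -> 2 point(s)
  x = 10: RHS = 16, y in [4, 13]  -> 2 point(s)
  x = 12: RHS = 4, y in [2, 15]  -> 2 point(s)
  x = 13: RHS = 1, y in [1, 16]  -> 2 point(s)
  x = 14: RHS = 8, y in [5, 12]  -> 2 point(s)
  x = 16: RHS = 8, y in [5, 12]  -> 2 point(s)
Affine points: 24. Add the point at infinity: total = 25.

#E(F_17) = 25


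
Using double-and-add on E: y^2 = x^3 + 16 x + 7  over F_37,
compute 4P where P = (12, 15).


k = 4 = 100_2 (binary, LSB first: 001)
Double-and-add from P = (12, 15):
  bit 0 = 0: acc unchanged = O
  bit 1 = 0: acc unchanged = O
  bit 2 = 1: acc = O + (23, 6) = (23, 6)

4P = (23, 6)


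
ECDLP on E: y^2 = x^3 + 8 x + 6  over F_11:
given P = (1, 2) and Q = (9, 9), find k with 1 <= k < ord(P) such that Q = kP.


Enumerate multiples of P until we hit Q = (9, 9):
  1P = (1, 2)
  2P = (9, 9)
Match found at i = 2.

k = 2


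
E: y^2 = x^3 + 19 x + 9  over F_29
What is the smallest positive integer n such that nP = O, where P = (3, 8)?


Compute successive multiples of P until we hit O:
  1P = (3, 8)
  2P = (0, 26)
  3P = (4, 27)
  4P = (6, 22)
  5P = (16, 28)
  6P = (17, 24)
  7P = (18, 8)
  8P = (8, 21)
  ... (continuing to 20P)
  20P = O

ord(P) = 20


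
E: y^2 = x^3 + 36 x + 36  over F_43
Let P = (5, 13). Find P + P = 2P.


Doubling: s = (3 x1^2 + a) / (2 y1)
s = (3*5^2 + 36) / (2*13) mod 43 = 39
x3 = s^2 - 2 x1 mod 43 = 39^2 - 2*5 = 6
y3 = s (x1 - x3) - y1 mod 43 = 39 * (5 - 6) - 13 = 34

2P = (6, 34)


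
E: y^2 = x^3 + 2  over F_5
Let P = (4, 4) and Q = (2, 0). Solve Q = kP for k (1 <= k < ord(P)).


Enumerate multiples of P until we hit Q = (2, 0):
  1P = (4, 4)
  2P = (3, 2)
  3P = (2, 0)
Match found at i = 3.

k = 3


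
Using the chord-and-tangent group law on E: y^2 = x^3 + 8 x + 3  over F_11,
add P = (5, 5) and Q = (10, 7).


P != Q, so use the chord formula.
s = (y2 - y1) / (x2 - x1) = (2) / (5) mod 11 = 7
x3 = s^2 - x1 - x2 mod 11 = 7^2 - 5 - 10 = 1
y3 = s (x1 - x3) - y1 mod 11 = 7 * (5 - 1) - 5 = 1

P + Q = (1, 1)


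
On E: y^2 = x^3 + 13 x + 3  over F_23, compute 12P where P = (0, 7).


k = 12 = 1100_2 (binary, LSB first: 0011)
Double-and-add from P = (0, 7):
  bit 0 = 0: acc unchanged = O
  bit 1 = 0: acc unchanged = O
  bit 2 = 1: acc = O + (15, 13) = (15, 13)
  bit 3 = 1: acc = (15, 13) + (19, 5) = (16, 12)

12P = (16, 12)


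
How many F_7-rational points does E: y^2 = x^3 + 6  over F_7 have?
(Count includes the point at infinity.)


For each x in F_7, count y with y^2 = x^3 + 0 x + 6 mod 7:
  x = 1: RHS = 0, y in [0]  -> 1 point(s)
  x = 2: RHS = 0, y in [0]  -> 1 point(s)
  x = 4: RHS = 0, y in [0]  -> 1 point(s)
Affine points: 3. Add the point at infinity: total = 4.

#E(F_7) = 4


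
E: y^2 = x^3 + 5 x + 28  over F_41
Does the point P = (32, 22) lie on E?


Check whether y^2 = x^3 + 5 x + 28 (mod 41) for (x, y) = (32, 22).
LHS: y^2 = 22^2 mod 41 = 33
RHS: x^3 + 5 x + 28 = 32^3 + 5*32 + 28 mod 41 = 33
LHS = RHS

Yes, on the curve


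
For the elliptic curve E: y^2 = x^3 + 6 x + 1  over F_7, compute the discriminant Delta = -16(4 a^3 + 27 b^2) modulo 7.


4 a^3 + 27 b^2 = 4*6^3 + 27*1^2 = 864 + 27 = 891
Delta = -16 * (891) = -14256
Delta mod 7 = 3

Delta = 3 (mod 7)


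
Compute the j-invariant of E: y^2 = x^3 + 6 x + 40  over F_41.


Delta = -16(4 a^3 + 27 b^2) mod 41 = 12
-1728 * (4 a)^3 = -1728 * (4*6)^3 mod 41 = 40
j = 40 * 12^(-1) mod 41 = 17

j = 17 (mod 41)


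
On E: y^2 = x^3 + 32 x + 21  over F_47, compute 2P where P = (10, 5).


Doubling: s = (3 x1^2 + a) / (2 y1)
s = (3*10^2 + 32) / (2*5) mod 47 = 5
x3 = s^2 - 2 x1 mod 47 = 5^2 - 2*10 = 5
y3 = s (x1 - x3) - y1 mod 47 = 5 * (10 - 5) - 5 = 20

2P = (5, 20)


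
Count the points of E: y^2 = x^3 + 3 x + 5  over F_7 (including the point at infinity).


For each x in F_7, count y with y^2 = x^3 + 3 x + 5 mod 7:
  x = 1: RHS = 2, y in [3, 4]  -> 2 point(s)
  x = 4: RHS = 4, y in [2, 5]  -> 2 point(s)
  x = 6: RHS = 1, y in [1, 6]  -> 2 point(s)
Affine points: 6. Add the point at infinity: total = 7.

#E(F_7) = 7


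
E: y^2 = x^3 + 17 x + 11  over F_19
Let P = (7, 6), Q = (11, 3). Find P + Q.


P != Q, so use the chord formula.
s = (y2 - y1) / (x2 - x1) = (16) / (4) mod 19 = 4
x3 = s^2 - x1 - x2 mod 19 = 4^2 - 7 - 11 = 17
y3 = s (x1 - x3) - y1 mod 19 = 4 * (7 - 17) - 6 = 11

P + Q = (17, 11)


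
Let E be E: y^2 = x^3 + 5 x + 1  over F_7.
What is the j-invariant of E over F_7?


Delta = -16(4 a^3 + 27 b^2) mod 7 = 3
-1728 * (4 a)^3 = -1728 * (4*5)^3 mod 7 = 6
j = 6 * 3^(-1) mod 7 = 2

j = 2 (mod 7)


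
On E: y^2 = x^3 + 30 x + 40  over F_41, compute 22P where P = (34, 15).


k = 22 = 10110_2 (binary, LSB first: 01101)
Double-and-add from P = (34, 15):
  bit 0 = 0: acc unchanged = O
  bit 1 = 1: acc = O + (32, 5) = (32, 5)
  bit 2 = 1: acc = (32, 5) + (38, 28) = (21, 3)
  bit 3 = 0: acc unchanged = (21, 3)
  bit 4 = 1: acc = (21, 3) + (29, 17) = (12, 23)

22P = (12, 23)


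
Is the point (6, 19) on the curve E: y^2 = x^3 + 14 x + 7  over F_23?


Check whether y^2 = x^3 + 14 x + 7 (mod 23) for (x, y) = (6, 19).
LHS: y^2 = 19^2 mod 23 = 16
RHS: x^3 + 14 x + 7 = 6^3 + 14*6 + 7 mod 23 = 8
LHS != RHS

No, not on the curve


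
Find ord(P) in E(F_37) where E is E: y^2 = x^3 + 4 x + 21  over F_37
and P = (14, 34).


Compute successive multiples of P until we hit O:
  1P = (14, 34)
  2P = (9, 3)
  3P = (11, 29)
  4P = (23, 25)
  5P = (1, 27)
  6P = (12, 24)
  7P = (36, 4)
  8P = (28, 12)
  ... (continuing to 18P)
  18P = O

ord(P) = 18


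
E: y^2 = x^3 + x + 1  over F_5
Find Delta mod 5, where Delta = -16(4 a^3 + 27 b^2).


4 a^3 + 27 b^2 = 4*1^3 + 27*1^2 = 4 + 27 = 31
Delta = -16 * (31) = -496
Delta mod 5 = 4

Delta = 4 (mod 5)


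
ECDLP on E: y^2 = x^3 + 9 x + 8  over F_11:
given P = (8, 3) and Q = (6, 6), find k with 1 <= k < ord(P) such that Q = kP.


Enumerate multiples of P until we hit Q = (6, 6):
  1P = (8, 3)
  2P = (9, 2)
  3P = (6, 6)
Match found at i = 3.

k = 3


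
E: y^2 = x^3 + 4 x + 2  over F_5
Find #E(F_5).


For each x in F_5, count y with y^2 = x^3 + 4 x + 2 mod 5:
  x = 3: RHS = 1, y in [1, 4]  -> 2 point(s)
Affine points: 2. Add the point at infinity: total = 3.

#E(F_5) = 3


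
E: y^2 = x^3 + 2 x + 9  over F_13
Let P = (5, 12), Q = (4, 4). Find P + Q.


P != Q, so use the chord formula.
s = (y2 - y1) / (x2 - x1) = (5) / (12) mod 13 = 8
x3 = s^2 - x1 - x2 mod 13 = 8^2 - 5 - 4 = 3
y3 = s (x1 - x3) - y1 mod 13 = 8 * (5 - 3) - 12 = 4

P + Q = (3, 4)


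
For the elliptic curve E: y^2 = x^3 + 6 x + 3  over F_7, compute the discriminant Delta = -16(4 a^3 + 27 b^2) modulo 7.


4 a^3 + 27 b^2 = 4*6^3 + 27*3^2 = 864 + 243 = 1107
Delta = -16 * (1107) = -17712
Delta mod 7 = 5

Delta = 5 (mod 7)


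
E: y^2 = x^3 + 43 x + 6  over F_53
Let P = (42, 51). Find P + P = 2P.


Doubling: s = (3 x1^2 + a) / (2 y1)
s = (3*42^2 + 43) / (2*51) mod 53 = 31
x3 = s^2 - 2 x1 mod 53 = 31^2 - 2*42 = 29
y3 = s (x1 - x3) - y1 mod 53 = 31 * (42 - 29) - 51 = 34

2P = (29, 34)


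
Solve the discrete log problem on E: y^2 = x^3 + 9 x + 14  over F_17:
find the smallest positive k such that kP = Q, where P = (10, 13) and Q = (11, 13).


Enumerate multiples of P until we hit Q = (11, 13):
  1P = (10, 13)
  2P = (16, 2)
  3P = (9, 5)
  4P = (11, 13)
Match found at i = 4.

k = 4


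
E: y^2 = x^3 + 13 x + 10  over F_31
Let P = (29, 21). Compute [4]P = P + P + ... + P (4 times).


k = 4 = 100_2 (binary, LSB first: 001)
Double-and-add from P = (29, 21):
  bit 0 = 0: acc unchanged = O
  bit 1 = 0: acc unchanged = O
  bit 2 = 1: acc = O + (23, 13) = (23, 13)

4P = (23, 13)


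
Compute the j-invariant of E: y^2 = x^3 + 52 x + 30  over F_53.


Delta = -16(4 a^3 + 27 b^2) mod 53 = 19
-1728 * (4 a)^3 = -1728 * (4*52)^3 mod 53 = 34
j = 34 * 19^(-1) mod 53 = 52

j = 52 (mod 53)


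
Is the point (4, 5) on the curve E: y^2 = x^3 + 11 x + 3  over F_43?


Check whether y^2 = x^3 + 11 x + 3 (mod 43) for (x, y) = (4, 5).
LHS: y^2 = 5^2 mod 43 = 25
RHS: x^3 + 11 x + 3 = 4^3 + 11*4 + 3 mod 43 = 25
LHS = RHS

Yes, on the curve


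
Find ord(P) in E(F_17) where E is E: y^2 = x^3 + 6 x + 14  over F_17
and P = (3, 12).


Compute successive multiples of P until we hit O:
  1P = (3, 12)
  2P = (2, 0)
  3P = (3, 5)
  4P = O

ord(P) = 4


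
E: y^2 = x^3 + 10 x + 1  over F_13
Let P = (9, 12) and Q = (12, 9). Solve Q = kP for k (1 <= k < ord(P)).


Enumerate multiples of P until we hit Q = (12, 9):
  1P = (9, 12)
  2P = (4, 12)
  3P = (0, 1)
  4P = (1, 5)
  5P = (6, 2)
  6P = (12, 4)
  7P = (2, 4)
  8P = (11, 8)
  9P = (10, 3)
  10P = (10, 10)
  11P = (11, 5)
  12P = (2, 9)
  13P = (12, 9)
Match found at i = 13.

k = 13


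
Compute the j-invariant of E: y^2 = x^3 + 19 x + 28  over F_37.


Delta = -16(4 a^3 + 27 b^2) mod 37 = 2
-1728 * (4 a)^3 = -1728 * (4*19)^3 mod 37 = 14
j = 14 * 2^(-1) mod 37 = 7

j = 7 (mod 37)


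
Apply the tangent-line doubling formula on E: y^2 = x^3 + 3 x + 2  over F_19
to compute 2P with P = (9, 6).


Doubling: s = (3 x1^2 + a) / (2 y1)
s = (3*9^2 + 3) / (2*6) mod 19 = 11
x3 = s^2 - 2 x1 mod 19 = 11^2 - 2*9 = 8
y3 = s (x1 - x3) - y1 mod 19 = 11 * (9 - 8) - 6 = 5

2P = (8, 5)


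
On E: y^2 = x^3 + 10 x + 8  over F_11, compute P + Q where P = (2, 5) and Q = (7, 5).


P != Q, so use the chord formula.
s = (y2 - y1) / (x2 - x1) = (0) / (5) mod 11 = 0
x3 = s^2 - x1 - x2 mod 11 = 0^2 - 2 - 7 = 2
y3 = s (x1 - x3) - y1 mod 11 = 0 * (2 - 2) - 5 = 6

P + Q = (2, 6)


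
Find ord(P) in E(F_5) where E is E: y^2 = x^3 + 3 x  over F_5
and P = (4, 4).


Compute successive multiples of P until we hit O:
  1P = (4, 4)
  2P = (1, 2)
  3P = (1, 3)
  4P = (4, 1)
  5P = O

ord(P) = 5


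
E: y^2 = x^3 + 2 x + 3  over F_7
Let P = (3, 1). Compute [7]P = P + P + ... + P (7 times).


k = 7 = 111_2 (binary, LSB first: 111)
Double-and-add from P = (3, 1):
  bit 0 = 1: acc = O + (3, 1) = (3, 1)
  bit 1 = 1: acc = (3, 1) + (3, 6) = O
  bit 2 = 1: acc = O + (3, 1) = (3, 1)

7P = (3, 1)


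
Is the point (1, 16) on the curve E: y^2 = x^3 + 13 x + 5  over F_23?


Check whether y^2 = x^3 + 13 x + 5 (mod 23) for (x, y) = (1, 16).
LHS: y^2 = 16^2 mod 23 = 3
RHS: x^3 + 13 x + 5 = 1^3 + 13*1 + 5 mod 23 = 19
LHS != RHS

No, not on the curve


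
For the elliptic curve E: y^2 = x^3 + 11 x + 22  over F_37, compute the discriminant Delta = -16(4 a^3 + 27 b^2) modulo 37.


4 a^3 + 27 b^2 = 4*11^3 + 27*22^2 = 5324 + 13068 = 18392
Delta = -16 * (18392) = -294272
Delta mod 37 = 26

Delta = 26 (mod 37)


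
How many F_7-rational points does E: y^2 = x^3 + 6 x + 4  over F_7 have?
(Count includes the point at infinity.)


For each x in F_7, count y with y^2 = x^3 + 6 x + 4 mod 7:
  x = 0: RHS = 4, y in [2, 5]  -> 2 point(s)
  x = 1: RHS = 4, y in [2, 5]  -> 2 point(s)
  x = 3: RHS = 0, y in [0]  -> 1 point(s)
  x = 4: RHS = 1, y in [1, 6]  -> 2 point(s)
  x = 6: RHS = 4, y in [2, 5]  -> 2 point(s)
Affine points: 9. Add the point at infinity: total = 10.

#E(F_7) = 10


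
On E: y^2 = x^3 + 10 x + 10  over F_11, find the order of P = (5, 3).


Compute successive multiples of P until we hit O:
  1P = (5, 3)
  2P = (4, 2)
  3P = (3, 10)
  4P = (7, 4)
  5P = (2, 4)
  6P = (9, 2)
  7P = (6, 0)
  8P = (9, 9)
  ... (continuing to 14P)
  14P = O

ord(P) = 14


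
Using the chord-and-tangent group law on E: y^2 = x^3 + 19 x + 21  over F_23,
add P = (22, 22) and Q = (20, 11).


P != Q, so use the chord formula.
s = (y2 - y1) / (x2 - x1) = (12) / (21) mod 23 = 17
x3 = s^2 - x1 - x2 mod 23 = 17^2 - 22 - 20 = 17
y3 = s (x1 - x3) - y1 mod 23 = 17 * (22 - 17) - 22 = 17

P + Q = (17, 17)


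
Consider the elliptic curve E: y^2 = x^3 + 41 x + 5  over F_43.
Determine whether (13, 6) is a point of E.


Check whether y^2 = x^3 + 41 x + 5 (mod 43) for (x, y) = (13, 6).
LHS: y^2 = 6^2 mod 43 = 36
RHS: x^3 + 41 x + 5 = 13^3 + 41*13 + 5 mod 43 = 26
LHS != RHS

No, not on the curve


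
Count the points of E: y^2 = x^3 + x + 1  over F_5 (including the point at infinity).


For each x in F_5, count y with y^2 = x^3 + 1 x + 1 mod 5:
  x = 0: RHS = 1, y in [1, 4]  -> 2 point(s)
  x = 2: RHS = 1, y in [1, 4]  -> 2 point(s)
  x = 3: RHS = 1, y in [1, 4]  -> 2 point(s)
  x = 4: RHS = 4, y in [2, 3]  -> 2 point(s)
Affine points: 8. Add the point at infinity: total = 9.

#E(F_5) = 9


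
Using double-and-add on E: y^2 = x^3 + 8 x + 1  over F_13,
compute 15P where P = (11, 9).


k = 15 = 1111_2 (binary, LSB first: 1111)
Double-and-add from P = (11, 9):
  bit 0 = 1: acc = O + (11, 9) = (11, 9)
  bit 1 = 1: acc = (11, 9) + (7, 7) = (5, 7)
  bit 2 = 1: acc = (5, 7) + (0, 12) = (9, 10)
  bit 3 = 1: acc = (9, 10) + (3, 0) = (11, 4)

15P = (11, 4)


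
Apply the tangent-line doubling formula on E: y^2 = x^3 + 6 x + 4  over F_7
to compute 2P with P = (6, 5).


Doubling: s = (3 x1^2 + a) / (2 y1)
s = (3*6^2 + 6) / (2*5) mod 7 = 3
x3 = s^2 - 2 x1 mod 7 = 3^2 - 2*6 = 4
y3 = s (x1 - x3) - y1 mod 7 = 3 * (6 - 4) - 5 = 1

2P = (4, 1)


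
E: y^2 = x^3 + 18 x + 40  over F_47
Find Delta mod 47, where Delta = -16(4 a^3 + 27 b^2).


4 a^3 + 27 b^2 = 4*18^3 + 27*40^2 = 23328 + 43200 = 66528
Delta = -16 * (66528) = -1064448
Delta mod 47 = 8

Delta = 8 (mod 47)


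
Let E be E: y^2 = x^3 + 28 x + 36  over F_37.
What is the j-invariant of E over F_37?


Delta = -16(4 a^3 + 27 b^2) mod 37 = 11
-1728 * (4 a)^3 = -1728 * (4*28)^3 mod 37 = 11
j = 11 * 11^(-1) mod 37 = 1

j = 1 (mod 37)


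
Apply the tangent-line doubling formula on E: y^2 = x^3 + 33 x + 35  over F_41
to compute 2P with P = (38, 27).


Doubling: s = (3 x1^2 + a) / (2 y1)
s = (3*38^2 + 33) / (2*27) mod 41 = 33
x3 = s^2 - 2 x1 mod 41 = 33^2 - 2*38 = 29
y3 = s (x1 - x3) - y1 mod 41 = 33 * (38 - 29) - 27 = 24

2P = (29, 24)


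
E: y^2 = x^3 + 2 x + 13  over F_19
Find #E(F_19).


For each x in F_19, count y with y^2 = x^3 + 2 x + 13 mod 19:
  x = 1: RHS = 16, y in [4, 15]  -> 2 point(s)
  x = 2: RHS = 6, y in [5, 14]  -> 2 point(s)
  x = 4: RHS = 9, y in [3, 16]  -> 2 point(s)
  x = 7: RHS = 9, y in [3, 16]  -> 2 point(s)
  x = 8: RHS = 9, y in [3, 16]  -> 2 point(s)
  x = 9: RHS = 0, y in [0]  -> 1 point(s)
  x = 10: RHS = 7, y in [8, 11]  -> 2 point(s)
  x = 11: RHS = 17, y in [6, 13]  -> 2 point(s)
  x = 12: RHS = 17, y in [6, 13]  -> 2 point(s)
  x = 14: RHS = 11, y in [7, 12]  -> 2 point(s)
  x = 15: RHS = 17, y in [6, 13]  -> 2 point(s)
  x = 17: RHS = 1, y in [1, 18]  -> 2 point(s)
Affine points: 23. Add the point at infinity: total = 24.

#E(F_19) = 24


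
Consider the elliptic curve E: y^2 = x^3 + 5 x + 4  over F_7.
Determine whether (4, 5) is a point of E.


Check whether y^2 = x^3 + 5 x + 4 (mod 7) for (x, y) = (4, 5).
LHS: y^2 = 5^2 mod 7 = 4
RHS: x^3 + 5 x + 4 = 4^3 + 5*4 + 4 mod 7 = 4
LHS = RHS

Yes, on the curve


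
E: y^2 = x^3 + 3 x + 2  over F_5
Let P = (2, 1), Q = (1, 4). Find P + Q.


P != Q, so use the chord formula.
s = (y2 - y1) / (x2 - x1) = (3) / (4) mod 5 = 2
x3 = s^2 - x1 - x2 mod 5 = 2^2 - 2 - 1 = 1
y3 = s (x1 - x3) - y1 mod 5 = 2 * (2 - 1) - 1 = 1

P + Q = (1, 1)


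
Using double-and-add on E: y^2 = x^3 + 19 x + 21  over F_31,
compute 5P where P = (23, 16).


k = 5 = 101_2 (binary, LSB first: 101)
Double-and-add from P = (23, 16):
  bit 0 = 1: acc = O + (23, 16) = (23, 16)
  bit 1 = 0: acc unchanged = (23, 16)
  bit 2 = 1: acc = (23, 16) + (30, 30) = (13, 4)

5P = (13, 4)


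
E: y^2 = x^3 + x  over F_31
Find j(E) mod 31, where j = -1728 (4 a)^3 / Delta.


Delta = -16(4 a^3 + 27 b^2) mod 31 = 29
-1728 * (4 a)^3 = -1728 * (4*1)^3 mod 31 = 16
j = 16 * 29^(-1) mod 31 = 23

j = 23 (mod 31)


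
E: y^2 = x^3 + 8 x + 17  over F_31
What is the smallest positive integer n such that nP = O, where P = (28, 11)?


Compute successive multiples of P until we hit O:
  1P = (28, 11)
  2P = (15, 28)
  3P = (2, 17)
  4P = (26, 10)
  5P = (16, 26)
  6P = (6, 8)
  7P = (4, 12)
  8P = (18, 17)
  ... (continuing to 27P)
  27P = O

ord(P) = 27


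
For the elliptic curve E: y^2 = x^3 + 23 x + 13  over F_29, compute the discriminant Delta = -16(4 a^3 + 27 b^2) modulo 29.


4 a^3 + 27 b^2 = 4*23^3 + 27*13^2 = 48668 + 4563 = 53231
Delta = -16 * (53231) = -851696
Delta mod 29 = 5

Delta = 5 (mod 29)


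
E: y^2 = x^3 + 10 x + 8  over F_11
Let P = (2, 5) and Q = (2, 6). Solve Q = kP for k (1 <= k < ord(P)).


Enumerate multiples of P until we hit Q = (2, 6):
  1P = (2, 5)
  2P = (7, 6)
  3P = (6, 3)
  4P = (6, 8)
  5P = (7, 5)
  6P = (2, 6)
Match found at i = 6.

k = 6


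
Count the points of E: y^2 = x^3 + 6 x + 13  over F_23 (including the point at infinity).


For each x in F_23, count y with y^2 = x^3 + 6 x + 13 mod 23:
  x = 0: RHS = 13, y in [6, 17]  -> 2 point(s)
  x = 3: RHS = 12, y in [9, 14]  -> 2 point(s)
  x = 4: RHS = 9, y in [3, 20]  -> 2 point(s)
  x = 6: RHS = 12, y in [9, 14]  -> 2 point(s)
  x = 14: RHS = 12, y in [9, 14]  -> 2 point(s)
  x = 21: RHS = 16, y in [4, 19]  -> 2 point(s)
  x = 22: RHS = 6, y in [11, 12]  -> 2 point(s)
Affine points: 14. Add the point at infinity: total = 15.

#E(F_23) = 15


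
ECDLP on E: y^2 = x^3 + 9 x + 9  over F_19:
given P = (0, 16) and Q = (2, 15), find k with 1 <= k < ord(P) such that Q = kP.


Enumerate multiples of P until we hit Q = (2, 15):
  1P = (0, 16)
  2P = (7, 4)
  3P = (13, 9)
  4P = (10, 4)
  5P = (15, 2)
  6P = (2, 15)
Match found at i = 6.

k = 6


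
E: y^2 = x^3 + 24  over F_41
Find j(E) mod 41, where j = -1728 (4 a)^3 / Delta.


Delta = -16(4 a^3 + 27 b^2) mod 41 = 38
-1728 * (4 a)^3 = -1728 * (4*0)^3 mod 41 = 0
j = 0 * 38^(-1) mod 41 = 0

j = 0 (mod 41)


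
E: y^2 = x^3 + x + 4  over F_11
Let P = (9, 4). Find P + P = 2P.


Doubling: s = (3 x1^2 + a) / (2 y1)
s = (3*9^2 + 1) / (2*4) mod 11 = 3
x3 = s^2 - 2 x1 mod 11 = 3^2 - 2*9 = 2
y3 = s (x1 - x3) - y1 mod 11 = 3 * (9 - 2) - 4 = 6

2P = (2, 6)


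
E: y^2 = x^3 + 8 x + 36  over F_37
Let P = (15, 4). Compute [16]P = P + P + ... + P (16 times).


k = 16 = 10000_2 (binary, LSB first: 00001)
Double-and-add from P = (15, 4):
  bit 0 = 0: acc unchanged = O
  bit 1 = 0: acc unchanged = O
  bit 2 = 0: acc unchanged = O
  bit 3 = 0: acc unchanged = O
  bit 4 = 1: acc = O + (6, 35) = (6, 35)

16P = (6, 35)


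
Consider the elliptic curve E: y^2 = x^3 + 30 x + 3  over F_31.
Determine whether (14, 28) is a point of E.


Check whether y^2 = x^3 + 30 x + 3 (mod 31) for (x, y) = (14, 28).
LHS: y^2 = 28^2 mod 31 = 9
RHS: x^3 + 30 x + 3 = 14^3 + 30*14 + 3 mod 31 = 5
LHS != RHS

No, not on the curve


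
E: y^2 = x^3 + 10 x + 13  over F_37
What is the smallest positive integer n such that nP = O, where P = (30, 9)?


Compute successive multiples of P until we hit O:
  1P = (30, 9)
  2P = (5, 22)
  3P = (6, 17)
  4P = (34, 17)
  5P = (14, 23)
  6P = (14, 14)
  7P = (34, 20)
  8P = (6, 20)
  ... (continuing to 11P)
  11P = O

ord(P) = 11


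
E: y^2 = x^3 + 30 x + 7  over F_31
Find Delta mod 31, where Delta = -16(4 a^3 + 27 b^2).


4 a^3 + 27 b^2 = 4*30^3 + 27*7^2 = 108000 + 1323 = 109323
Delta = -16 * (109323) = -1749168
Delta mod 31 = 7

Delta = 7 (mod 31)


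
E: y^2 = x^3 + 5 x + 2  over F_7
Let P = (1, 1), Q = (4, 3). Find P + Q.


P != Q, so use the chord formula.
s = (y2 - y1) / (x2 - x1) = (2) / (3) mod 7 = 3
x3 = s^2 - x1 - x2 mod 7 = 3^2 - 1 - 4 = 4
y3 = s (x1 - x3) - y1 mod 7 = 3 * (1 - 4) - 1 = 4

P + Q = (4, 4)


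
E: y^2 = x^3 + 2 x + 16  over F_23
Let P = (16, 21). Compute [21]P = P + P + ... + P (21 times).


k = 21 = 10101_2 (binary, LSB first: 10101)
Double-and-add from P = (16, 21):
  bit 0 = 1: acc = O + (16, 21) = (16, 21)
  bit 1 = 0: acc unchanged = (16, 21)
  bit 2 = 1: acc = (16, 21) + (13, 10) = (10, 1)
  bit 3 = 0: acc unchanged = (10, 1)
  bit 4 = 1: acc = (10, 1) + (22, 17) = (3, 16)

21P = (3, 16)


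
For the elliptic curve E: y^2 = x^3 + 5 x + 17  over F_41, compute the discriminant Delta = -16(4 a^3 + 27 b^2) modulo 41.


4 a^3 + 27 b^2 = 4*5^3 + 27*17^2 = 500 + 7803 = 8303
Delta = -16 * (8303) = -132848
Delta mod 41 = 33

Delta = 33 (mod 41)


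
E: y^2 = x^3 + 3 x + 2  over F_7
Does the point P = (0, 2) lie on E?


Check whether y^2 = x^3 + 3 x + 2 (mod 7) for (x, y) = (0, 2).
LHS: y^2 = 2^2 mod 7 = 4
RHS: x^3 + 3 x + 2 = 0^3 + 3*0 + 2 mod 7 = 2
LHS != RHS

No, not on the curve


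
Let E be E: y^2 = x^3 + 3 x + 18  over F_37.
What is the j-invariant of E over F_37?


Delta = -16(4 a^3 + 27 b^2) mod 37 = 14
-1728 * (4 a)^3 = -1728 * (4*3)^3 mod 37 = 27
j = 27 * 14^(-1) mod 37 = 31

j = 31 (mod 37)


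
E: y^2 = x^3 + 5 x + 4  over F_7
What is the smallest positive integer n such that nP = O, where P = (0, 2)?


Compute successive multiples of P until we hit O:
  1P = (0, 2)
  2P = (2, 6)
  3P = (2, 1)
  4P = (0, 5)
  5P = O

ord(P) = 5


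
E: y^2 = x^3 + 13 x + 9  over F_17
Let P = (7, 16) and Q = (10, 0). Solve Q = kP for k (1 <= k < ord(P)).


Enumerate multiples of P until we hit Q = (10, 0):
  1P = (7, 16)
  2P = (11, 15)
  3P = (15, 3)
  4P = (8, 9)
  5P = (0, 3)
  6P = (2, 3)
  7P = (10, 0)
Match found at i = 7.

k = 7


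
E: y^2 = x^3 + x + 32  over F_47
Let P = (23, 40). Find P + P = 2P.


Doubling: s = (3 x1^2 + a) / (2 y1)
s = (3*23^2 + 1) / (2*40) mod 47 = 41
x3 = s^2 - 2 x1 mod 47 = 41^2 - 2*23 = 37
y3 = s (x1 - x3) - y1 mod 47 = 41 * (23 - 37) - 40 = 44

2P = (37, 44)


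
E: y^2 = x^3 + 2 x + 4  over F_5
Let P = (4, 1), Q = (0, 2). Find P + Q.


P != Q, so use the chord formula.
s = (y2 - y1) / (x2 - x1) = (1) / (1) mod 5 = 1
x3 = s^2 - x1 - x2 mod 5 = 1^2 - 4 - 0 = 2
y3 = s (x1 - x3) - y1 mod 5 = 1 * (4 - 2) - 1 = 1

P + Q = (2, 1)


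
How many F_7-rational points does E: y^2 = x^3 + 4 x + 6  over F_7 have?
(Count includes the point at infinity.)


For each x in F_7, count y with y^2 = x^3 + 4 x + 6 mod 7:
  x = 1: RHS = 4, y in [2, 5]  -> 2 point(s)
  x = 2: RHS = 1, y in [1, 6]  -> 2 point(s)
  x = 4: RHS = 2, y in [3, 4]  -> 2 point(s)
  x = 5: RHS = 4, y in [2, 5]  -> 2 point(s)
  x = 6: RHS = 1, y in [1, 6]  -> 2 point(s)
Affine points: 10. Add the point at infinity: total = 11.

#E(F_7) = 11


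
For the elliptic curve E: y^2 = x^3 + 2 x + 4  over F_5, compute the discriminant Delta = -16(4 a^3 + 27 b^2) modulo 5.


4 a^3 + 27 b^2 = 4*2^3 + 27*4^2 = 32 + 432 = 464
Delta = -16 * (464) = -7424
Delta mod 5 = 1

Delta = 1 (mod 5)


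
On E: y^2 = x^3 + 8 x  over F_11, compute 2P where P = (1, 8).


k = 2 = 10_2 (binary, LSB first: 01)
Double-and-add from P = (1, 8):
  bit 0 = 0: acc unchanged = O
  bit 1 = 1: acc = O + (9, 3) = (9, 3)

2P = (9, 3)


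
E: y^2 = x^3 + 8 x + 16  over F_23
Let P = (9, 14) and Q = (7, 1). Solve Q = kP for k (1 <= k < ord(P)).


Enumerate multiples of P until we hit Q = (7, 1):
  1P = (9, 14)
  2P = (7, 22)
  3P = (0, 19)
  4P = (18, 14)
  5P = (19, 9)
  6P = (1, 5)
  7P = (6, 21)
  8P = (16, 10)
  9P = (11, 20)
  10P = (12, 0)
  11P = (11, 3)
  12P = (16, 13)
  13P = (6, 2)
  14P = (1, 18)
  15P = (19, 14)
  16P = (18, 9)
  17P = (0, 4)
  18P = (7, 1)
Match found at i = 18.

k = 18


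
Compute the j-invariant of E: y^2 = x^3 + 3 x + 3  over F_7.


Delta = -16(4 a^3 + 27 b^2) mod 7 = 5
-1728 * (4 a)^3 = -1728 * (4*3)^3 mod 7 = 6
j = 6 * 5^(-1) mod 7 = 4

j = 4 (mod 7)
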